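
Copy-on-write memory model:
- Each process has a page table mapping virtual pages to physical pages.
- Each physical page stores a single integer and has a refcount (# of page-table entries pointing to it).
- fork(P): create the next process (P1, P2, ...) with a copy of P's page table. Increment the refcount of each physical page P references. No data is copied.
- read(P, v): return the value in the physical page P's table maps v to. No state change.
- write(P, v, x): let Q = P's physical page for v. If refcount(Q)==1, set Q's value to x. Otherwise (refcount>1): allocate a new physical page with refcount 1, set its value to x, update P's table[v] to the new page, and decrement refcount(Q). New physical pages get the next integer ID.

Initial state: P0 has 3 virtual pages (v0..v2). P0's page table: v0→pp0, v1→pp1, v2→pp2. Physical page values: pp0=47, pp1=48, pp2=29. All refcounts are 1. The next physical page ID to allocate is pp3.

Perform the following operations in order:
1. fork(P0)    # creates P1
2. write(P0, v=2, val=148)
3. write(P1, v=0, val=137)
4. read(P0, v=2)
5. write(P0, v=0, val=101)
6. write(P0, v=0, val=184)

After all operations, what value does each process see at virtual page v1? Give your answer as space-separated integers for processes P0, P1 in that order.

Answer: 48 48

Derivation:
Op 1: fork(P0) -> P1. 3 ppages; refcounts: pp0:2 pp1:2 pp2:2
Op 2: write(P0, v2, 148). refcount(pp2)=2>1 -> COPY to pp3. 4 ppages; refcounts: pp0:2 pp1:2 pp2:1 pp3:1
Op 3: write(P1, v0, 137). refcount(pp0)=2>1 -> COPY to pp4. 5 ppages; refcounts: pp0:1 pp1:2 pp2:1 pp3:1 pp4:1
Op 4: read(P0, v2) -> 148. No state change.
Op 5: write(P0, v0, 101). refcount(pp0)=1 -> write in place. 5 ppages; refcounts: pp0:1 pp1:2 pp2:1 pp3:1 pp4:1
Op 6: write(P0, v0, 184). refcount(pp0)=1 -> write in place. 5 ppages; refcounts: pp0:1 pp1:2 pp2:1 pp3:1 pp4:1
P0: v1 -> pp1 = 48
P1: v1 -> pp1 = 48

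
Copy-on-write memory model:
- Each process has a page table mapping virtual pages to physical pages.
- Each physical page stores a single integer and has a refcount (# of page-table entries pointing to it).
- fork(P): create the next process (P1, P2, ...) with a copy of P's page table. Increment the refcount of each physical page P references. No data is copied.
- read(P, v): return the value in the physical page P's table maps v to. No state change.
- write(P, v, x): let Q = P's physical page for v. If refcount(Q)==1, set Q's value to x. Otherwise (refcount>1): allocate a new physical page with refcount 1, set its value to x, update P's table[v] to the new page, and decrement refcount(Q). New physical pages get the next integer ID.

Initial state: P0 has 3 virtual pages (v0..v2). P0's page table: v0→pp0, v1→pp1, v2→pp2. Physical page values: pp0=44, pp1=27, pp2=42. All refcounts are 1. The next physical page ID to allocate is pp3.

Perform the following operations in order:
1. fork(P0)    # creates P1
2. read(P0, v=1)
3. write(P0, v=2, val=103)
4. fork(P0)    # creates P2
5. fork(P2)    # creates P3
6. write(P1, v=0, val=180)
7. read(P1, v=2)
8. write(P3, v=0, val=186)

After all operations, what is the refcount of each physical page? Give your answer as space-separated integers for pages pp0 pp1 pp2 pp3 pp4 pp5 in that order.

Op 1: fork(P0) -> P1. 3 ppages; refcounts: pp0:2 pp1:2 pp2:2
Op 2: read(P0, v1) -> 27. No state change.
Op 3: write(P0, v2, 103). refcount(pp2)=2>1 -> COPY to pp3. 4 ppages; refcounts: pp0:2 pp1:2 pp2:1 pp3:1
Op 4: fork(P0) -> P2. 4 ppages; refcounts: pp0:3 pp1:3 pp2:1 pp3:2
Op 5: fork(P2) -> P3. 4 ppages; refcounts: pp0:4 pp1:4 pp2:1 pp3:3
Op 6: write(P1, v0, 180). refcount(pp0)=4>1 -> COPY to pp4. 5 ppages; refcounts: pp0:3 pp1:4 pp2:1 pp3:3 pp4:1
Op 7: read(P1, v2) -> 42. No state change.
Op 8: write(P3, v0, 186). refcount(pp0)=3>1 -> COPY to pp5. 6 ppages; refcounts: pp0:2 pp1:4 pp2:1 pp3:3 pp4:1 pp5:1

Answer: 2 4 1 3 1 1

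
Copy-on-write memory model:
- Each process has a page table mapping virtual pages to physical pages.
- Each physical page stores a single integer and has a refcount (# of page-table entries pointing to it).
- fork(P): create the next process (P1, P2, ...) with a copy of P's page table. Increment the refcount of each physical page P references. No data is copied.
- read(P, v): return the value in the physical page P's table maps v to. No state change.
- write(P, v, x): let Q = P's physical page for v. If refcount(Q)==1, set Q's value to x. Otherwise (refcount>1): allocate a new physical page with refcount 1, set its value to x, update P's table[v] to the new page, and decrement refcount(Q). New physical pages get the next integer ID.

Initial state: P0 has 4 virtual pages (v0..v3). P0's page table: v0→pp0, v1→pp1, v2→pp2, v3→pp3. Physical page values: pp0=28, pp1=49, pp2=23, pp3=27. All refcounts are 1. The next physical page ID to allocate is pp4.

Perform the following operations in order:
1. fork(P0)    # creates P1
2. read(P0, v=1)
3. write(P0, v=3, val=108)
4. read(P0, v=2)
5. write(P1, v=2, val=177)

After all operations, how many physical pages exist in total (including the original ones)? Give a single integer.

Op 1: fork(P0) -> P1. 4 ppages; refcounts: pp0:2 pp1:2 pp2:2 pp3:2
Op 2: read(P0, v1) -> 49. No state change.
Op 3: write(P0, v3, 108). refcount(pp3)=2>1 -> COPY to pp4. 5 ppages; refcounts: pp0:2 pp1:2 pp2:2 pp3:1 pp4:1
Op 4: read(P0, v2) -> 23. No state change.
Op 5: write(P1, v2, 177). refcount(pp2)=2>1 -> COPY to pp5. 6 ppages; refcounts: pp0:2 pp1:2 pp2:1 pp3:1 pp4:1 pp5:1

Answer: 6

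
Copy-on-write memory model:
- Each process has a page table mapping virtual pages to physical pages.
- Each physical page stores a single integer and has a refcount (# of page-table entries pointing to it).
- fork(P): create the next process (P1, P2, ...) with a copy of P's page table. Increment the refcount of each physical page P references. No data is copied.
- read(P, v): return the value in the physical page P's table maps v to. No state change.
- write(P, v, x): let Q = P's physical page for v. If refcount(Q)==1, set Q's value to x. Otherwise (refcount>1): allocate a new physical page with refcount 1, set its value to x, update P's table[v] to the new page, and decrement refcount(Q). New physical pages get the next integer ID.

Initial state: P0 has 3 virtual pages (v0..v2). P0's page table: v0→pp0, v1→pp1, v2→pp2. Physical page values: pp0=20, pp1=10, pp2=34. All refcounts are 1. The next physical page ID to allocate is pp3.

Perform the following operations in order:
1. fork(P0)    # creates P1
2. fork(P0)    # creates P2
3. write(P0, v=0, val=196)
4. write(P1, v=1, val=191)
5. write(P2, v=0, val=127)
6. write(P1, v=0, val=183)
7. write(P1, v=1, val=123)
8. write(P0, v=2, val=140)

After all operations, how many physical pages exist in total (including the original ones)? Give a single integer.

Op 1: fork(P0) -> P1. 3 ppages; refcounts: pp0:2 pp1:2 pp2:2
Op 2: fork(P0) -> P2. 3 ppages; refcounts: pp0:3 pp1:3 pp2:3
Op 3: write(P0, v0, 196). refcount(pp0)=3>1 -> COPY to pp3. 4 ppages; refcounts: pp0:2 pp1:3 pp2:3 pp3:1
Op 4: write(P1, v1, 191). refcount(pp1)=3>1 -> COPY to pp4. 5 ppages; refcounts: pp0:2 pp1:2 pp2:3 pp3:1 pp4:1
Op 5: write(P2, v0, 127). refcount(pp0)=2>1 -> COPY to pp5. 6 ppages; refcounts: pp0:1 pp1:2 pp2:3 pp3:1 pp4:1 pp5:1
Op 6: write(P1, v0, 183). refcount(pp0)=1 -> write in place. 6 ppages; refcounts: pp0:1 pp1:2 pp2:3 pp3:1 pp4:1 pp5:1
Op 7: write(P1, v1, 123). refcount(pp4)=1 -> write in place. 6 ppages; refcounts: pp0:1 pp1:2 pp2:3 pp3:1 pp4:1 pp5:1
Op 8: write(P0, v2, 140). refcount(pp2)=3>1 -> COPY to pp6. 7 ppages; refcounts: pp0:1 pp1:2 pp2:2 pp3:1 pp4:1 pp5:1 pp6:1

Answer: 7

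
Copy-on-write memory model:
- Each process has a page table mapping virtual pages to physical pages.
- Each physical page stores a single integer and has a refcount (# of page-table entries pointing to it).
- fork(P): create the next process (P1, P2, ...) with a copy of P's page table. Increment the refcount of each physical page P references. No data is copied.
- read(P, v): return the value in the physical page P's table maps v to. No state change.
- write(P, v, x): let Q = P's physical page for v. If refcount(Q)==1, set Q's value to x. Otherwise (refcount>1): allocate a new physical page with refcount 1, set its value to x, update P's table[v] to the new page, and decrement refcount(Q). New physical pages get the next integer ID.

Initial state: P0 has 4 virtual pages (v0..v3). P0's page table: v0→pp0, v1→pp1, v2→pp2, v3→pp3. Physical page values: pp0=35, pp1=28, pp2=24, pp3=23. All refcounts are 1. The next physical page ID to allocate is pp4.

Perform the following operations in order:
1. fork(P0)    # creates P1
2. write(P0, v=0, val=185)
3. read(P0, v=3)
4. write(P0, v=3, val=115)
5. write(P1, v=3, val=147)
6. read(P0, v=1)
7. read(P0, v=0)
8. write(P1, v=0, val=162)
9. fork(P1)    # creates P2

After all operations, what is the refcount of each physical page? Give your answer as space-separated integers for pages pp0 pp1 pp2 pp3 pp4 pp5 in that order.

Op 1: fork(P0) -> P1. 4 ppages; refcounts: pp0:2 pp1:2 pp2:2 pp3:2
Op 2: write(P0, v0, 185). refcount(pp0)=2>1 -> COPY to pp4. 5 ppages; refcounts: pp0:1 pp1:2 pp2:2 pp3:2 pp4:1
Op 3: read(P0, v3) -> 23. No state change.
Op 4: write(P0, v3, 115). refcount(pp3)=2>1 -> COPY to pp5. 6 ppages; refcounts: pp0:1 pp1:2 pp2:2 pp3:1 pp4:1 pp5:1
Op 5: write(P1, v3, 147). refcount(pp3)=1 -> write in place. 6 ppages; refcounts: pp0:1 pp1:2 pp2:2 pp3:1 pp4:1 pp5:1
Op 6: read(P0, v1) -> 28. No state change.
Op 7: read(P0, v0) -> 185. No state change.
Op 8: write(P1, v0, 162). refcount(pp0)=1 -> write in place. 6 ppages; refcounts: pp0:1 pp1:2 pp2:2 pp3:1 pp4:1 pp5:1
Op 9: fork(P1) -> P2. 6 ppages; refcounts: pp0:2 pp1:3 pp2:3 pp3:2 pp4:1 pp5:1

Answer: 2 3 3 2 1 1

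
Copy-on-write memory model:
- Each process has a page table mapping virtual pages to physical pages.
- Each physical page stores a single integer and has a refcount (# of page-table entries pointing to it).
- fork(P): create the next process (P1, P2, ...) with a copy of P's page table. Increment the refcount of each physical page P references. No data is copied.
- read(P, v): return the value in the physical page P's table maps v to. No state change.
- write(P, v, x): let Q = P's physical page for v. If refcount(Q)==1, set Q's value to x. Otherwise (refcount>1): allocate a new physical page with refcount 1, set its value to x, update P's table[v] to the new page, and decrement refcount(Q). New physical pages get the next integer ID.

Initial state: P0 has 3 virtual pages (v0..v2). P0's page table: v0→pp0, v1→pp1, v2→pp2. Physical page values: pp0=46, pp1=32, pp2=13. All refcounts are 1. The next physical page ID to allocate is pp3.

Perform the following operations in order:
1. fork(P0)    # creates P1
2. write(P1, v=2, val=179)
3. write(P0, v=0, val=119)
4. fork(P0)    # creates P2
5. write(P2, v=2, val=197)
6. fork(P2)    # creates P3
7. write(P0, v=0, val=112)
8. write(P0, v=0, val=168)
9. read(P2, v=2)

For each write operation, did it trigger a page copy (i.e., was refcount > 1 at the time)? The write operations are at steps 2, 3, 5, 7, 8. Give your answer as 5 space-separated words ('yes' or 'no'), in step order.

Op 1: fork(P0) -> P1. 3 ppages; refcounts: pp0:2 pp1:2 pp2:2
Op 2: write(P1, v2, 179). refcount(pp2)=2>1 -> COPY to pp3. 4 ppages; refcounts: pp0:2 pp1:2 pp2:1 pp3:1
Op 3: write(P0, v0, 119). refcount(pp0)=2>1 -> COPY to pp4. 5 ppages; refcounts: pp0:1 pp1:2 pp2:1 pp3:1 pp4:1
Op 4: fork(P0) -> P2. 5 ppages; refcounts: pp0:1 pp1:3 pp2:2 pp3:1 pp4:2
Op 5: write(P2, v2, 197). refcount(pp2)=2>1 -> COPY to pp5. 6 ppages; refcounts: pp0:1 pp1:3 pp2:1 pp3:1 pp4:2 pp5:1
Op 6: fork(P2) -> P3. 6 ppages; refcounts: pp0:1 pp1:4 pp2:1 pp3:1 pp4:3 pp5:2
Op 7: write(P0, v0, 112). refcount(pp4)=3>1 -> COPY to pp6. 7 ppages; refcounts: pp0:1 pp1:4 pp2:1 pp3:1 pp4:2 pp5:2 pp6:1
Op 8: write(P0, v0, 168). refcount(pp6)=1 -> write in place. 7 ppages; refcounts: pp0:1 pp1:4 pp2:1 pp3:1 pp4:2 pp5:2 pp6:1
Op 9: read(P2, v2) -> 197. No state change.

yes yes yes yes no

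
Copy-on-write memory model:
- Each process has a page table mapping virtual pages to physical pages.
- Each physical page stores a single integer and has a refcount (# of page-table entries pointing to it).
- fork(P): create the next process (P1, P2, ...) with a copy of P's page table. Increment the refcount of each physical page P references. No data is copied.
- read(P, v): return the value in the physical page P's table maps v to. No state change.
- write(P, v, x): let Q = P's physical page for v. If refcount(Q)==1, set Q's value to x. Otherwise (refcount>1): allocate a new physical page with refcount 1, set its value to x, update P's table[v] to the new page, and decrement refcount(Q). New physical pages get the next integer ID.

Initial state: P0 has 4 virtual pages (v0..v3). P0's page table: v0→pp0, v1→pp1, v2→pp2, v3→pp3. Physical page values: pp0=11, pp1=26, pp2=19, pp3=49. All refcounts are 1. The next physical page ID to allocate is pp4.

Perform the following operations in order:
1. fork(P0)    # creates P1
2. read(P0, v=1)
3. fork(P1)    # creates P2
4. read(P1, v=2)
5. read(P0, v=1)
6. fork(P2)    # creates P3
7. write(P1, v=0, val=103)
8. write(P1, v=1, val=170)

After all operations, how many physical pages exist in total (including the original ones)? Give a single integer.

Op 1: fork(P0) -> P1. 4 ppages; refcounts: pp0:2 pp1:2 pp2:2 pp3:2
Op 2: read(P0, v1) -> 26. No state change.
Op 3: fork(P1) -> P2. 4 ppages; refcounts: pp0:3 pp1:3 pp2:3 pp3:3
Op 4: read(P1, v2) -> 19. No state change.
Op 5: read(P0, v1) -> 26. No state change.
Op 6: fork(P2) -> P3. 4 ppages; refcounts: pp0:4 pp1:4 pp2:4 pp3:4
Op 7: write(P1, v0, 103). refcount(pp0)=4>1 -> COPY to pp4. 5 ppages; refcounts: pp0:3 pp1:4 pp2:4 pp3:4 pp4:1
Op 8: write(P1, v1, 170). refcount(pp1)=4>1 -> COPY to pp5. 6 ppages; refcounts: pp0:3 pp1:3 pp2:4 pp3:4 pp4:1 pp5:1

Answer: 6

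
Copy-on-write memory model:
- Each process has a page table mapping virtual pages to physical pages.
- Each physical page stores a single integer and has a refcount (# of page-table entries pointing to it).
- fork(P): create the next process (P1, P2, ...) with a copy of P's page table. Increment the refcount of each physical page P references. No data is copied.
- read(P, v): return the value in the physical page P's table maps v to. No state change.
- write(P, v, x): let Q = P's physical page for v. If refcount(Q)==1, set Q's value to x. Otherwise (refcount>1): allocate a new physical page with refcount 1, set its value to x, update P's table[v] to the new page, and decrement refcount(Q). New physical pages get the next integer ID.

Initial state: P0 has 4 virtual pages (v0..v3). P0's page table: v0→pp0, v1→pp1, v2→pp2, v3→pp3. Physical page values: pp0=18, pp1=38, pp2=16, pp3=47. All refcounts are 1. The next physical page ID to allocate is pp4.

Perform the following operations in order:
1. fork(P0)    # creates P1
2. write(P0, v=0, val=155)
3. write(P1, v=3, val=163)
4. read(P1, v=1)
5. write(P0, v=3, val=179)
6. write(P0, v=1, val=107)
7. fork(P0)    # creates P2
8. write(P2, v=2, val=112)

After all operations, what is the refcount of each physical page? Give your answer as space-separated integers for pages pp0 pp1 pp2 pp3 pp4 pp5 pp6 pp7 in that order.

Op 1: fork(P0) -> P1. 4 ppages; refcounts: pp0:2 pp1:2 pp2:2 pp3:2
Op 2: write(P0, v0, 155). refcount(pp0)=2>1 -> COPY to pp4. 5 ppages; refcounts: pp0:1 pp1:2 pp2:2 pp3:2 pp4:1
Op 3: write(P1, v3, 163). refcount(pp3)=2>1 -> COPY to pp5. 6 ppages; refcounts: pp0:1 pp1:2 pp2:2 pp3:1 pp4:1 pp5:1
Op 4: read(P1, v1) -> 38. No state change.
Op 5: write(P0, v3, 179). refcount(pp3)=1 -> write in place. 6 ppages; refcounts: pp0:1 pp1:2 pp2:2 pp3:1 pp4:1 pp5:1
Op 6: write(P0, v1, 107). refcount(pp1)=2>1 -> COPY to pp6. 7 ppages; refcounts: pp0:1 pp1:1 pp2:2 pp3:1 pp4:1 pp5:1 pp6:1
Op 7: fork(P0) -> P2. 7 ppages; refcounts: pp0:1 pp1:1 pp2:3 pp3:2 pp4:2 pp5:1 pp6:2
Op 8: write(P2, v2, 112). refcount(pp2)=3>1 -> COPY to pp7. 8 ppages; refcounts: pp0:1 pp1:1 pp2:2 pp3:2 pp4:2 pp5:1 pp6:2 pp7:1

Answer: 1 1 2 2 2 1 2 1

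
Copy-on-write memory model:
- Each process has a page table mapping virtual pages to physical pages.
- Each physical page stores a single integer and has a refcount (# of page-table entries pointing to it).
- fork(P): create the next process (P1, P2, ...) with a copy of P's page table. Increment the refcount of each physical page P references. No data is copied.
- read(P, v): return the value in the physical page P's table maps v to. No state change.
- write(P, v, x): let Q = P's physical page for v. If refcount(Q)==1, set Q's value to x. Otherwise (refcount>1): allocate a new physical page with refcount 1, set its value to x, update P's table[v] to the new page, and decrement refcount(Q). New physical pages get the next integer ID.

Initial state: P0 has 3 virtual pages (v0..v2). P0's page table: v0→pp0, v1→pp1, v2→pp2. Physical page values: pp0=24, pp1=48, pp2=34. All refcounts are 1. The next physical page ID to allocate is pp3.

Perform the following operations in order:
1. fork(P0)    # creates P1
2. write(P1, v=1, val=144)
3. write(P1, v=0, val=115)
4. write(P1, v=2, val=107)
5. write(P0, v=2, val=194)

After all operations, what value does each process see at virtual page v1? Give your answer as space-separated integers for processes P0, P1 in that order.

Answer: 48 144

Derivation:
Op 1: fork(P0) -> P1. 3 ppages; refcounts: pp0:2 pp1:2 pp2:2
Op 2: write(P1, v1, 144). refcount(pp1)=2>1 -> COPY to pp3. 4 ppages; refcounts: pp0:2 pp1:1 pp2:2 pp3:1
Op 3: write(P1, v0, 115). refcount(pp0)=2>1 -> COPY to pp4. 5 ppages; refcounts: pp0:1 pp1:1 pp2:2 pp3:1 pp4:1
Op 4: write(P1, v2, 107). refcount(pp2)=2>1 -> COPY to pp5. 6 ppages; refcounts: pp0:1 pp1:1 pp2:1 pp3:1 pp4:1 pp5:1
Op 5: write(P0, v2, 194). refcount(pp2)=1 -> write in place. 6 ppages; refcounts: pp0:1 pp1:1 pp2:1 pp3:1 pp4:1 pp5:1
P0: v1 -> pp1 = 48
P1: v1 -> pp3 = 144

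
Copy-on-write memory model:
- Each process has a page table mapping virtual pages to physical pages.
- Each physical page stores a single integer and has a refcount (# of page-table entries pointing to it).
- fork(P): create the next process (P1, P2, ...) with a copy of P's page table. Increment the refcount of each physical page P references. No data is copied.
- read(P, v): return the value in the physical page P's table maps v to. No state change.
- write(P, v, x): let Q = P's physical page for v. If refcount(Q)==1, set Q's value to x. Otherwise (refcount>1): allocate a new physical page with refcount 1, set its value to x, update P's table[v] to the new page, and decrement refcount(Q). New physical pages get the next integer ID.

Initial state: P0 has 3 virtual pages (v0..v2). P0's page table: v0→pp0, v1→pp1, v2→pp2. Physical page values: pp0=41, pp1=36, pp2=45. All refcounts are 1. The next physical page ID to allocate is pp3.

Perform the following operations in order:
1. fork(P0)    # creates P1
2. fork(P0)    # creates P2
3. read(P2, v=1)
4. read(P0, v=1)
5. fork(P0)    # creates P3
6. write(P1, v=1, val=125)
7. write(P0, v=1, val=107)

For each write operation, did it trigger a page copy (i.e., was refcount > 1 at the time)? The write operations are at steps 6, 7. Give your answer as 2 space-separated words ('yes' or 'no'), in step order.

Op 1: fork(P0) -> P1. 3 ppages; refcounts: pp0:2 pp1:2 pp2:2
Op 2: fork(P0) -> P2. 3 ppages; refcounts: pp0:3 pp1:3 pp2:3
Op 3: read(P2, v1) -> 36. No state change.
Op 4: read(P0, v1) -> 36. No state change.
Op 5: fork(P0) -> P3. 3 ppages; refcounts: pp0:4 pp1:4 pp2:4
Op 6: write(P1, v1, 125). refcount(pp1)=4>1 -> COPY to pp3. 4 ppages; refcounts: pp0:4 pp1:3 pp2:4 pp3:1
Op 7: write(P0, v1, 107). refcount(pp1)=3>1 -> COPY to pp4. 5 ppages; refcounts: pp0:4 pp1:2 pp2:4 pp3:1 pp4:1

yes yes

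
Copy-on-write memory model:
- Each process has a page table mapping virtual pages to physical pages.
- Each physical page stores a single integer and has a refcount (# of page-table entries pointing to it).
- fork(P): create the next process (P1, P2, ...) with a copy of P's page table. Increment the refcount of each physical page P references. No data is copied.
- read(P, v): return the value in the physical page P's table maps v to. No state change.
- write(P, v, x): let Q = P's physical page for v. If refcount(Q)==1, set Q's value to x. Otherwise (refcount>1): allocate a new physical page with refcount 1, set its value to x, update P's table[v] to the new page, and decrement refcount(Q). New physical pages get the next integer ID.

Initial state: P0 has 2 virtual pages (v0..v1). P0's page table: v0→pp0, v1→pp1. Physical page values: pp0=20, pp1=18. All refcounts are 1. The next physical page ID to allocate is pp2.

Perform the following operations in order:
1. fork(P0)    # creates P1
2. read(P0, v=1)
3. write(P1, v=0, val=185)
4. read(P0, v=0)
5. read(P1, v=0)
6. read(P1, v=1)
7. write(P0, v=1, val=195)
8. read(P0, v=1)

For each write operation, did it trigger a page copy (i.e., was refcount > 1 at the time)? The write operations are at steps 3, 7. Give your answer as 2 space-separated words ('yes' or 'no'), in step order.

Op 1: fork(P0) -> P1. 2 ppages; refcounts: pp0:2 pp1:2
Op 2: read(P0, v1) -> 18. No state change.
Op 3: write(P1, v0, 185). refcount(pp0)=2>1 -> COPY to pp2. 3 ppages; refcounts: pp0:1 pp1:2 pp2:1
Op 4: read(P0, v0) -> 20. No state change.
Op 5: read(P1, v0) -> 185. No state change.
Op 6: read(P1, v1) -> 18. No state change.
Op 7: write(P0, v1, 195). refcount(pp1)=2>1 -> COPY to pp3. 4 ppages; refcounts: pp0:1 pp1:1 pp2:1 pp3:1
Op 8: read(P0, v1) -> 195. No state change.

yes yes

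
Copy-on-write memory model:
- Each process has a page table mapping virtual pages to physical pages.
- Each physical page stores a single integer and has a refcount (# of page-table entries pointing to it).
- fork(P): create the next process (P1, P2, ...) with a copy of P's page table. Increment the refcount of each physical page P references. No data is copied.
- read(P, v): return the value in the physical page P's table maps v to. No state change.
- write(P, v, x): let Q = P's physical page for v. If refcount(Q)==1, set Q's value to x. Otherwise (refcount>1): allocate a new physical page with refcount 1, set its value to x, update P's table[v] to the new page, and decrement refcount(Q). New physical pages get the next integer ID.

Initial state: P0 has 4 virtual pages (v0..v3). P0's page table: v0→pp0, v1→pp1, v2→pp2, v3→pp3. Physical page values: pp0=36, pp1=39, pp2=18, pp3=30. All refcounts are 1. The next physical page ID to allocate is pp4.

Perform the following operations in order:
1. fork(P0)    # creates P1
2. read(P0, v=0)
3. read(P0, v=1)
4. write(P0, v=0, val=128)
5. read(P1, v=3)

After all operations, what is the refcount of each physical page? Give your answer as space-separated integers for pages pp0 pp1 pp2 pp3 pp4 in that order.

Op 1: fork(P0) -> P1. 4 ppages; refcounts: pp0:2 pp1:2 pp2:2 pp3:2
Op 2: read(P0, v0) -> 36. No state change.
Op 3: read(P0, v1) -> 39. No state change.
Op 4: write(P0, v0, 128). refcount(pp0)=2>1 -> COPY to pp4. 5 ppages; refcounts: pp0:1 pp1:2 pp2:2 pp3:2 pp4:1
Op 5: read(P1, v3) -> 30. No state change.

Answer: 1 2 2 2 1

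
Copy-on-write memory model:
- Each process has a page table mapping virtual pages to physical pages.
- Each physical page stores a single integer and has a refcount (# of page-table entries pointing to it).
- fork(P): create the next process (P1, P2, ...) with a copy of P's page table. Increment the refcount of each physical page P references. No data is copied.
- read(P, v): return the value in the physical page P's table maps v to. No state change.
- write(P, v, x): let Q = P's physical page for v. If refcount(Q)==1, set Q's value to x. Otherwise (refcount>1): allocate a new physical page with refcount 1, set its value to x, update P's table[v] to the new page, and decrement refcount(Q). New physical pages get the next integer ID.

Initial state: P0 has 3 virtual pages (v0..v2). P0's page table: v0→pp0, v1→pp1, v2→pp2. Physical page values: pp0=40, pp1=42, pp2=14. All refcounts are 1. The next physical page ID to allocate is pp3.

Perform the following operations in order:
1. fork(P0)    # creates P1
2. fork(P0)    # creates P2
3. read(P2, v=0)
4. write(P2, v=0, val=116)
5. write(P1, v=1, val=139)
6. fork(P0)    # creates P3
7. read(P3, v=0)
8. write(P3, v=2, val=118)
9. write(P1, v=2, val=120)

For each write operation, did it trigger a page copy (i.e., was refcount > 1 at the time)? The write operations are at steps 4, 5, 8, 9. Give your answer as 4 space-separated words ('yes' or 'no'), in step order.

Op 1: fork(P0) -> P1. 3 ppages; refcounts: pp0:2 pp1:2 pp2:2
Op 2: fork(P0) -> P2. 3 ppages; refcounts: pp0:3 pp1:3 pp2:3
Op 3: read(P2, v0) -> 40. No state change.
Op 4: write(P2, v0, 116). refcount(pp0)=3>1 -> COPY to pp3. 4 ppages; refcounts: pp0:2 pp1:3 pp2:3 pp3:1
Op 5: write(P1, v1, 139). refcount(pp1)=3>1 -> COPY to pp4. 5 ppages; refcounts: pp0:2 pp1:2 pp2:3 pp3:1 pp4:1
Op 6: fork(P0) -> P3. 5 ppages; refcounts: pp0:3 pp1:3 pp2:4 pp3:1 pp4:1
Op 7: read(P3, v0) -> 40. No state change.
Op 8: write(P3, v2, 118). refcount(pp2)=4>1 -> COPY to pp5. 6 ppages; refcounts: pp0:3 pp1:3 pp2:3 pp3:1 pp4:1 pp5:1
Op 9: write(P1, v2, 120). refcount(pp2)=3>1 -> COPY to pp6. 7 ppages; refcounts: pp0:3 pp1:3 pp2:2 pp3:1 pp4:1 pp5:1 pp6:1

yes yes yes yes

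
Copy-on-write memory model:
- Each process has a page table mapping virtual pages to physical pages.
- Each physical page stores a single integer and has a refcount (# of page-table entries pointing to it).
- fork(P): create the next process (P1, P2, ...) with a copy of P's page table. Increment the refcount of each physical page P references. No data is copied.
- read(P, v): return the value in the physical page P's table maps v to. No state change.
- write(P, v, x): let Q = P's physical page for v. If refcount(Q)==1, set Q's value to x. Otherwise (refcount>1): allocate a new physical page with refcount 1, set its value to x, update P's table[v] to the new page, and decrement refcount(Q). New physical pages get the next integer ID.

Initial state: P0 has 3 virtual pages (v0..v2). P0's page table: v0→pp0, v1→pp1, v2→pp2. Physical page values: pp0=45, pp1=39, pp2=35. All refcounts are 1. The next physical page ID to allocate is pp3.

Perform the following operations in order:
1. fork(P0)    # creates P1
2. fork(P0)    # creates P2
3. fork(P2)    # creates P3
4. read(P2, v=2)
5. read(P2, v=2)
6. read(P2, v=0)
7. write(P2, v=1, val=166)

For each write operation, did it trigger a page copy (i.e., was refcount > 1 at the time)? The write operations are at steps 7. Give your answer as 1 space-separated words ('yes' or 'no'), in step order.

Op 1: fork(P0) -> P1. 3 ppages; refcounts: pp0:2 pp1:2 pp2:2
Op 2: fork(P0) -> P2. 3 ppages; refcounts: pp0:3 pp1:3 pp2:3
Op 3: fork(P2) -> P3. 3 ppages; refcounts: pp0:4 pp1:4 pp2:4
Op 4: read(P2, v2) -> 35. No state change.
Op 5: read(P2, v2) -> 35. No state change.
Op 6: read(P2, v0) -> 45. No state change.
Op 7: write(P2, v1, 166). refcount(pp1)=4>1 -> COPY to pp3. 4 ppages; refcounts: pp0:4 pp1:3 pp2:4 pp3:1

yes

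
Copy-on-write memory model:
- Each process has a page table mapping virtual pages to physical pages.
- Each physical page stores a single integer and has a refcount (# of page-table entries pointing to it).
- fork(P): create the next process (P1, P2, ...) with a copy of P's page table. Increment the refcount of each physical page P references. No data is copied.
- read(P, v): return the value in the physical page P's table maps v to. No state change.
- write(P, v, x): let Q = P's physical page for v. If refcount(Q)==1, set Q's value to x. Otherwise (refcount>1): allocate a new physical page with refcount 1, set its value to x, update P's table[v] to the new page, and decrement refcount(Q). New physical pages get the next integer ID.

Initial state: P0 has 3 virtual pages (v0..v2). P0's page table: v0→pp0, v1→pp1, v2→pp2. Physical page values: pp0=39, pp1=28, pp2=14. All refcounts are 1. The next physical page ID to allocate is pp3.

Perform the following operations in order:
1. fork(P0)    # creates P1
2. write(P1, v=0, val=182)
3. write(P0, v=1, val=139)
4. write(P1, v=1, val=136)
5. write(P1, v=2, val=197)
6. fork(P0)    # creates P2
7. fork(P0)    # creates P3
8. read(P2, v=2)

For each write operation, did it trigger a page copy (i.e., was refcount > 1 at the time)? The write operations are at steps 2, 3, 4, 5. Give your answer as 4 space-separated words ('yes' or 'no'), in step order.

Op 1: fork(P0) -> P1. 3 ppages; refcounts: pp0:2 pp1:2 pp2:2
Op 2: write(P1, v0, 182). refcount(pp0)=2>1 -> COPY to pp3. 4 ppages; refcounts: pp0:1 pp1:2 pp2:2 pp3:1
Op 3: write(P0, v1, 139). refcount(pp1)=2>1 -> COPY to pp4. 5 ppages; refcounts: pp0:1 pp1:1 pp2:2 pp3:1 pp4:1
Op 4: write(P1, v1, 136). refcount(pp1)=1 -> write in place. 5 ppages; refcounts: pp0:1 pp1:1 pp2:2 pp3:1 pp4:1
Op 5: write(P1, v2, 197). refcount(pp2)=2>1 -> COPY to pp5. 6 ppages; refcounts: pp0:1 pp1:1 pp2:1 pp3:1 pp4:1 pp5:1
Op 6: fork(P0) -> P2. 6 ppages; refcounts: pp0:2 pp1:1 pp2:2 pp3:1 pp4:2 pp5:1
Op 7: fork(P0) -> P3. 6 ppages; refcounts: pp0:3 pp1:1 pp2:3 pp3:1 pp4:3 pp5:1
Op 8: read(P2, v2) -> 14. No state change.

yes yes no yes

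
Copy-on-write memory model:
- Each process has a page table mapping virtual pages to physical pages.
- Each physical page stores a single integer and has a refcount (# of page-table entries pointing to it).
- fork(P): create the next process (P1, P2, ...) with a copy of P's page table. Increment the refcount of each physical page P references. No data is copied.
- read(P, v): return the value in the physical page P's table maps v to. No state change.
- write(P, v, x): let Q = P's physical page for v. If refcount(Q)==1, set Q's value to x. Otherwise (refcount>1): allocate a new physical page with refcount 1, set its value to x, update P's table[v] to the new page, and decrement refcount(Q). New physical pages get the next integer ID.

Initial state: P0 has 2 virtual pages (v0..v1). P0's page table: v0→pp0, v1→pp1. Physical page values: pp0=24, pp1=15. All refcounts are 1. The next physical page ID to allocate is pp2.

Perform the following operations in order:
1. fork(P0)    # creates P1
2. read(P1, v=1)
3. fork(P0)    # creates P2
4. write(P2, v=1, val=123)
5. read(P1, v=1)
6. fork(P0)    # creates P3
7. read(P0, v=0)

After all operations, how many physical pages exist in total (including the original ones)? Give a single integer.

Answer: 3

Derivation:
Op 1: fork(P0) -> P1. 2 ppages; refcounts: pp0:2 pp1:2
Op 2: read(P1, v1) -> 15. No state change.
Op 3: fork(P0) -> P2. 2 ppages; refcounts: pp0:3 pp1:3
Op 4: write(P2, v1, 123). refcount(pp1)=3>1 -> COPY to pp2. 3 ppages; refcounts: pp0:3 pp1:2 pp2:1
Op 5: read(P1, v1) -> 15. No state change.
Op 6: fork(P0) -> P3. 3 ppages; refcounts: pp0:4 pp1:3 pp2:1
Op 7: read(P0, v0) -> 24. No state change.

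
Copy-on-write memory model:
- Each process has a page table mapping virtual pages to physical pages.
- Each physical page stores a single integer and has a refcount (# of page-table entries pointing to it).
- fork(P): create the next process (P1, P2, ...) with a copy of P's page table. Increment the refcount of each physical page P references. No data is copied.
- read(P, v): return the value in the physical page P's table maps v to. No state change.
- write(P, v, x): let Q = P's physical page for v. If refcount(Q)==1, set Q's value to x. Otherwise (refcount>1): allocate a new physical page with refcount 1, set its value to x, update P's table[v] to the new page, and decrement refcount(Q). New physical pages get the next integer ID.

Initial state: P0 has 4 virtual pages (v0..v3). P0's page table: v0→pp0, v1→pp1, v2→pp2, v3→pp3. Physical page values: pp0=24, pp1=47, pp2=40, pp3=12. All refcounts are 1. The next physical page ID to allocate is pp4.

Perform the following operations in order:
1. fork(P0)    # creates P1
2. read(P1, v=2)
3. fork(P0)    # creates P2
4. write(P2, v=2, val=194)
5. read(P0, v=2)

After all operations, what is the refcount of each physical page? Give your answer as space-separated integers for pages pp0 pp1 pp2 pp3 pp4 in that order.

Answer: 3 3 2 3 1

Derivation:
Op 1: fork(P0) -> P1. 4 ppages; refcounts: pp0:2 pp1:2 pp2:2 pp3:2
Op 2: read(P1, v2) -> 40. No state change.
Op 3: fork(P0) -> P2. 4 ppages; refcounts: pp0:3 pp1:3 pp2:3 pp3:3
Op 4: write(P2, v2, 194). refcount(pp2)=3>1 -> COPY to pp4. 5 ppages; refcounts: pp0:3 pp1:3 pp2:2 pp3:3 pp4:1
Op 5: read(P0, v2) -> 40. No state change.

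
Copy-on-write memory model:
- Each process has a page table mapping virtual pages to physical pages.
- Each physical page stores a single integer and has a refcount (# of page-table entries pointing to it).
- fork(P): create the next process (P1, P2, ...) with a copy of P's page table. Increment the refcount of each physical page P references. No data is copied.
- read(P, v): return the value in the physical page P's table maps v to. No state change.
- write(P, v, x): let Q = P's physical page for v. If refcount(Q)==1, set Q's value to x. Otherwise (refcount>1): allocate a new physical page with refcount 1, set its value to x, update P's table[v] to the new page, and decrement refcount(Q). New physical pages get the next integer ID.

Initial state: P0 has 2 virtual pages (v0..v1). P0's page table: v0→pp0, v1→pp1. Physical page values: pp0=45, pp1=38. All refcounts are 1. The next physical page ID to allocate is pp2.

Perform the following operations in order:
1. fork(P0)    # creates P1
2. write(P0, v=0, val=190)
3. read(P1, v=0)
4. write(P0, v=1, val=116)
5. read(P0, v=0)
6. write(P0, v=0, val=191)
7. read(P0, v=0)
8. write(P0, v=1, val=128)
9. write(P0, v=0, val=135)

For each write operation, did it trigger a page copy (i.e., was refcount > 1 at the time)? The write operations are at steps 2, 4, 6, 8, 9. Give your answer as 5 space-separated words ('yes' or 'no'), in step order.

Op 1: fork(P0) -> P1. 2 ppages; refcounts: pp0:2 pp1:2
Op 2: write(P0, v0, 190). refcount(pp0)=2>1 -> COPY to pp2. 3 ppages; refcounts: pp0:1 pp1:2 pp2:1
Op 3: read(P1, v0) -> 45. No state change.
Op 4: write(P0, v1, 116). refcount(pp1)=2>1 -> COPY to pp3. 4 ppages; refcounts: pp0:1 pp1:1 pp2:1 pp3:1
Op 5: read(P0, v0) -> 190. No state change.
Op 6: write(P0, v0, 191). refcount(pp2)=1 -> write in place. 4 ppages; refcounts: pp0:1 pp1:1 pp2:1 pp3:1
Op 7: read(P0, v0) -> 191. No state change.
Op 8: write(P0, v1, 128). refcount(pp3)=1 -> write in place. 4 ppages; refcounts: pp0:1 pp1:1 pp2:1 pp3:1
Op 9: write(P0, v0, 135). refcount(pp2)=1 -> write in place. 4 ppages; refcounts: pp0:1 pp1:1 pp2:1 pp3:1

yes yes no no no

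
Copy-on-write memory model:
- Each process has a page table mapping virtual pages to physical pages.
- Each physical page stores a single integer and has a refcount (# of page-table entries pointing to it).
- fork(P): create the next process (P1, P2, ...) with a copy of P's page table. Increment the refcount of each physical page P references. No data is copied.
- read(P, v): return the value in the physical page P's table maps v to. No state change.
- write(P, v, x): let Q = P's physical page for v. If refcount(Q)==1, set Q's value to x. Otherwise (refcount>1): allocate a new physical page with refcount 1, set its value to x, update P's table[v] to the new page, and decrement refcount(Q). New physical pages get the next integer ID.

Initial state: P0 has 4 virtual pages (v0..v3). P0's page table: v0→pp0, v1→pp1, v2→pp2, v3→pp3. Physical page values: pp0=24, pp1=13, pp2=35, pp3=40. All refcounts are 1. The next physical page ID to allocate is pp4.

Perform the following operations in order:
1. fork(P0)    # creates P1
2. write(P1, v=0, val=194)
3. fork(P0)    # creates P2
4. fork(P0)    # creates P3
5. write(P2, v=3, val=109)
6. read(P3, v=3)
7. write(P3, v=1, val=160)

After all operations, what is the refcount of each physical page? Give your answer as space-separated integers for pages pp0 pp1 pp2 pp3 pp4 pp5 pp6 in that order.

Op 1: fork(P0) -> P1. 4 ppages; refcounts: pp0:2 pp1:2 pp2:2 pp3:2
Op 2: write(P1, v0, 194). refcount(pp0)=2>1 -> COPY to pp4. 5 ppages; refcounts: pp0:1 pp1:2 pp2:2 pp3:2 pp4:1
Op 3: fork(P0) -> P2. 5 ppages; refcounts: pp0:2 pp1:3 pp2:3 pp3:3 pp4:1
Op 4: fork(P0) -> P3. 5 ppages; refcounts: pp0:3 pp1:4 pp2:4 pp3:4 pp4:1
Op 5: write(P2, v3, 109). refcount(pp3)=4>1 -> COPY to pp5. 6 ppages; refcounts: pp0:3 pp1:4 pp2:4 pp3:3 pp4:1 pp5:1
Op 6: read(P3, v3) -> 40. No state change.
Op 7: write(P3, v1, 160). refcount(pp1)=4>1 -> COPY to pp6. 7 ppages; refcounts: pp0:3 pp1:3 pp2:4 pp3:3 pp4:1 pp5:1 pp6:1

Answer: 3 3 4 3 1 1 1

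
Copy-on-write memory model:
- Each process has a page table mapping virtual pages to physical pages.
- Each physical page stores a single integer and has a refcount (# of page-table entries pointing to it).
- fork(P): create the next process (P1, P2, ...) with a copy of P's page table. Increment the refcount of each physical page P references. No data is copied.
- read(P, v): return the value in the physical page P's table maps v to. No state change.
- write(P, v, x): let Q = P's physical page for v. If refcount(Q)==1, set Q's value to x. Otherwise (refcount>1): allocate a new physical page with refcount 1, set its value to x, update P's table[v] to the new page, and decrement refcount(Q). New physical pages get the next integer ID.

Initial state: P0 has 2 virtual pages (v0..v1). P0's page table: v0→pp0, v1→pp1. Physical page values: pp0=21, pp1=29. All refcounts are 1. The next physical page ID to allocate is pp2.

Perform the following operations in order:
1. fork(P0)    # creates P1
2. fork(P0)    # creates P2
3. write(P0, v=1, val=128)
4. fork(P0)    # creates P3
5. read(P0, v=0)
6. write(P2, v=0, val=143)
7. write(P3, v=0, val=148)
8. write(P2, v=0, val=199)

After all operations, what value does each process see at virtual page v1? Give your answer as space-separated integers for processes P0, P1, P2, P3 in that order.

Op 1: fork(P0) -> P1. 2 ppages; refcounts: pp0:2 pp1:2
Op 2: fork(P0) -> P2. 2 ppages; refcounts: pp0:3 pp1:3
Op 3: write(P0, v1, 128). refcount(pp1)=3>1 -> COPY to pp2. 3 ppages; refcounts: pp0:3 pp1:2 pp2:1
Op 4: fork(P0) -> P3. 3 ppages; refcounts: pp0:4 pp1:2 pp2:2
Op 5: read(P0, v0) -> 21. No state change.
Op 6: write(P2, v0, 143). refcount(pp0)=4>1 -> COPY to pp3. 4 ppages; refcounts: pp0:3 pp1:2 pp2:2 pp3:1
Op 7: write(P3, v0, 148). refcount(pp0)=3>1 -> COPY to pp4. 5 ppages; refcounts: pp0:2 pp1:2 pp2:2 pp3:1 pp4:1
Op 8: write(P2, v0, 199). refcount(pp3)=1 -> write in place. 5 ppages; refcounts: pp0:2 pp1:2 pp2:2 pp3:1 pp4:1
P0: v1 -> pp2 = 128
P1: v1 -> pp1 = 29
P2: v1 -> pp1 = 29
P3: v1 -> pp2 = 128

Answer: 128 29 29 128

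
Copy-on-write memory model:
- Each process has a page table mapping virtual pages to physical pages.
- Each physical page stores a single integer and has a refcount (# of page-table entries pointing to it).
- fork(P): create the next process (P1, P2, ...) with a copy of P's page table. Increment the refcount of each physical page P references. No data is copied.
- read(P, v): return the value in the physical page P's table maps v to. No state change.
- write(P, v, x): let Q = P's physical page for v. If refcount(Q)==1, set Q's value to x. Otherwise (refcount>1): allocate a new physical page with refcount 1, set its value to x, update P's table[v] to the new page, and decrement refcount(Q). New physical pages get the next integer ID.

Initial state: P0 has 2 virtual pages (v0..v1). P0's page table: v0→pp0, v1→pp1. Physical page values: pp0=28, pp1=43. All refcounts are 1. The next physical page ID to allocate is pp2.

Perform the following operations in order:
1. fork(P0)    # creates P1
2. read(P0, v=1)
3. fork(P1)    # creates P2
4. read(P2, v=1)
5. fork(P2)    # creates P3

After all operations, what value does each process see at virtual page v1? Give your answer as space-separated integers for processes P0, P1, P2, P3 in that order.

Op 1: fork(P0) -> P1. 2 ppages; refcounts: pp0:2 pp1:2
Op 2: read(P0, v1) -> 43. No state change.
Op 3: fork(P1) -> P2. 2 ppages; refcounts: pp0:3 pp1:3
Op 4: read(P2, v1) -> 43. No state change.
Op 5: fork(P2) -> P3. 2 ppages; refcounts: pp0:4 pp1:4
P0: v1 -> pp1 = 43
P1: v1 -> pp1 = 43
P2: v1 -> pp1 = 43
P3: v1 -> pp1 = 43

Answer: 43 43 43 43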